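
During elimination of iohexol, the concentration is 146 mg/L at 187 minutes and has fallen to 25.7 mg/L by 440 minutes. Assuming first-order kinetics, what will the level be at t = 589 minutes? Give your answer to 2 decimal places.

9.24 mg/L

Over Δt = 440 − 187 = 253 minutes, the level fell by a factor of 146/25.7 ≈ 5.6809.
n = log₂(5.6809) ≈ 2.5061 half-lives, so t½ = 253/2.5061 ≈ 100.95 minutes.
From t = 440 to t = 589: 25.7 × (1/2)^((589−440)/100.95) ≈ 9.2391 mg/L.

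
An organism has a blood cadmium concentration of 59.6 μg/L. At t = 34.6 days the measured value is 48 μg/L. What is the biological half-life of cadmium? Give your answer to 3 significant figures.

A/A₀ = 48/59.6 ≈ 0.80537.
n = log₂(1.2417) ≈ 0.31228 half-lives elapsed in 34.6 days.
t½ = 34.6/0.31228 ≈ 110.8 days.

111 days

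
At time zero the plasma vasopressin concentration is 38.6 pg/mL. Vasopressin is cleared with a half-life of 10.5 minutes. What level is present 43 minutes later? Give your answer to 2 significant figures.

Number of half-lives: n = 43/10.5 ≈ 4.0952.
Remaining = 38.6 × (1/2)^4.0952 = 38.6 × 0.058507 ≈ 2.2584 pg/mL.

2.3 pg/mL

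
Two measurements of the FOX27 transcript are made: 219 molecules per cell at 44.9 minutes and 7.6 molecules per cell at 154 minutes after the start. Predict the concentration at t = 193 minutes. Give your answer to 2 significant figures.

2.3 molecules per cell

Over Δt = 154 − 44.9 = 109.1 minutes, the level fell by a factor of 219/7.6 ≈ 28.816.
n = log₂(28.816) ≈ 4.8488 half-lives, so t½ = 109.1/4.8488 ≈ 22.5 minutes.
From t = 154 to t = 193: 7.6 × (1/2)^((193−154)/22.5) ≈ 2.2858 molecules per cell.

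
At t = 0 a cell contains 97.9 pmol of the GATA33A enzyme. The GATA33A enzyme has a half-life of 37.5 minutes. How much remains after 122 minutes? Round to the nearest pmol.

10 pmol

Number of half-lives: n = 122/37.5 ≈ 3.2533.
Remaining = 97.9 × (1/2)^3.2533 = 97.9 × 0.10487 ≈ 10.267 pmol.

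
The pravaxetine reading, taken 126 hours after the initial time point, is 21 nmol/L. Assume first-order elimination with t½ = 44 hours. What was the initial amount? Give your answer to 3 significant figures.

Number of half-lives elapsed: n = 126/44 ≈ 2.8636.
A₀ = A × 2^n = 21 × 2^2.8636 = 21 × 7.2785 ≈ 152.85 nmol/L.

153 nmol/L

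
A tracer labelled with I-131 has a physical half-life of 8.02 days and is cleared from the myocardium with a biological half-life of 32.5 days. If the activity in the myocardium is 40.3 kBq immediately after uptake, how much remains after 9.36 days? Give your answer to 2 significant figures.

1/t_eff = 1/t_phys + 1/t_biol = 1/8.02 + 1/32.5 = 0.15546 per day.
t_eff = 8.02 × 32.5 / (8.02 + 32.5) ≈ 6.4326 days.
Remaining = 40.3 × (1/2)^(9.36/6.4326) = 40.3 × (1/2)^1.4551 ≈ 14.699 kBq.

15 kBq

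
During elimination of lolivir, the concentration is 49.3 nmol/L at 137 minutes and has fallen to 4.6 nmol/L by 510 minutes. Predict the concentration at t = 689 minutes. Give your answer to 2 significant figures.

Over Δt = 510 − 137 = 373 minutes, the level fell by a factor of 49.3/4.6 ≈ 10.717.
n = log₂(10.717) ≈ 3.4219 half-lives, so t½ = 373/3.4219 ≈ 109 minutes.
From t = 510 to t = 689: 4.6 × (1/2)^((689−510)/109) ≈ 1.4738 nmol/L.

1.5 nmol/L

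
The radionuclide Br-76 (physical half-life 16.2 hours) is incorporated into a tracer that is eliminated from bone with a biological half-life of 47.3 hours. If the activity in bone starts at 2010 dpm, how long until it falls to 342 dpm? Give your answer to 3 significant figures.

1/t_eff = 1/t_phys + 1/t_biol = 1/16.2 + 1/47.3 = 0.08287 per hour.
t_eff = 16.2 × 47.3 / (16.2 + 47.3) ≈ 12.067 hours.
n = log₂(2010/342) ≈ 2.5551; t = 2.5551 × 12.067 ≈ 30.833 hours.

30.8 hours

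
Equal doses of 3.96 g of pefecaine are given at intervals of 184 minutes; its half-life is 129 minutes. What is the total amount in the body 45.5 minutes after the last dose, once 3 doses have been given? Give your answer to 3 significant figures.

4.68 g

The 3 doses were given 413.5, 229.5, 45.5 minutes ago.
Total = 3.96·(1/2)^(413.5/129) + 3.96·(1/2)^(229.5/129) + 3.96·(1/2)^(45.5/129)
      = 0.4293 + 1.1538 + 3.1011 ≈ 4.6843 g.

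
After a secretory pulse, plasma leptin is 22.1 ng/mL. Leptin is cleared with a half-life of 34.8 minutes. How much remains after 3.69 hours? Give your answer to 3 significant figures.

0.269 ng/mL

Convert the elapsed time: 3.69 hours = 221.4 minutes.
Number of half-lives: n = 221.4/34.8 ≈ 6.3621.
Remaining = 22.1 × (1/2)^6.3621 = 22.1 × 0.012157 ≈ 0.26867 ng/mL.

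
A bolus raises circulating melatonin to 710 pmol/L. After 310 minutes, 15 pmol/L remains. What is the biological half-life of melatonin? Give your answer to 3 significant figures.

55.7 minutes

A/A₀ = 15/710 ≈ 0.021127.
n = log₂(47.333) ≈ 5.5648 half-lives elapsed in 310 minutes.
t½ = 310/5.5648 ≈ 55.707 minutes.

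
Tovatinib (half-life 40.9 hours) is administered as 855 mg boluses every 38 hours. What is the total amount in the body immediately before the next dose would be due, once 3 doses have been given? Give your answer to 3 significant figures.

The 3 doses were given 114, 76, 38 hours ago.
Total = 855·(1/2)^(114/40.9) + 855·(1/2)^(76/40.9) + 855·(1/2)^(38/40.9)
      = 123.85 + 235.83 + 449.04 ≈ 808.72 mg.

809 mg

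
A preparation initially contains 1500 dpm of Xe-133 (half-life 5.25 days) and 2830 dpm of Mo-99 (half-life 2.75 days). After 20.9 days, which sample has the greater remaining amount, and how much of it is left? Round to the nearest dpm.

Xe-133: 1500 × (1/2)^3.981 ≈ 94.996 dpm.
Mo-99: 2830 × (1/2)^7.6 ≈ 14.587 dpm.
Xe-133 has more remaining, at ≈ 94.996 dpm.

Xe-133, 95 dpm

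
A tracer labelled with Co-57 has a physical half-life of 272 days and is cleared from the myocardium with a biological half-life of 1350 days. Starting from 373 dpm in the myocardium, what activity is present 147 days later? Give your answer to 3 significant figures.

238 dpm

1/t_eff = 1/t_phys + 1/t_biol = 1/272 + 1/1350 = 0.0044172 per day.
t_eff = 272 × 1350 / (272 + 1350) ≈ 226.39 days.
Remaining = 373 × (1/2)^(147/226.39) = 373 × (1/2)^0.64933 ≈ 237.82 dpm.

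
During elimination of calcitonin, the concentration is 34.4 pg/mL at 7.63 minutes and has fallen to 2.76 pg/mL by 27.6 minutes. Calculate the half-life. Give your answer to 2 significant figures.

5.5 minutes

Over Δt = 27.6 − 7.63 = 19.97 minutes, the level fell by a factor of 34.4/2.76 ≈ 12.464.
n = log₂(12.464) ≈ 3.6397 half-lives, so t½ = 19.97/3.6397 ≈ 5.4868 minutes.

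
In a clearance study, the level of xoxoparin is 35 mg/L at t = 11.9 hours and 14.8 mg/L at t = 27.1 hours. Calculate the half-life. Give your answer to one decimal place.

Over Δt = 27.1 − 11.9 = 15.2 hours, the level fell by a factor of 35/14.8 ≈ 2.3649.
n = log₂(2.3649) ≈ 1.2418 half-lives, so t½ = 15.2/1.2418 ≈ 12.241 hours.

12.2 hours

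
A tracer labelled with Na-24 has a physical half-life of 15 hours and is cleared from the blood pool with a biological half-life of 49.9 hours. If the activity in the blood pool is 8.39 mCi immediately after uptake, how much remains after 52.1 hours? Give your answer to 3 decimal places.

0.366 mCi

1/t_eff = 1/t_phys + 1/t_biol = 1/15 + 1/49.9 = 0.086707 per hour.
t_eff = 15 × 49.9 / (15 + 49.9) ≈ 11.533 hours.
Remaining = 8.39 × (1/2)^(52.1/11.533) = 8.39 × (1/2)^4.5174 ≈ 0.36634 mCi.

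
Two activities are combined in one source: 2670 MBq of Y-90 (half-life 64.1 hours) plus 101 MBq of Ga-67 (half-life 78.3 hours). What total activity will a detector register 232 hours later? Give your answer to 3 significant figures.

Y-90: 2670 × (1/2)^(232/64.1) = 2670 × (1/2)^3.6193 ≈ 217.26 MBq.
Ga-67: 101 × (1/2)^(232/78.3) = 101 × (1/2)^2.963 ≈ 12.953 MBq.
Total = 217.26 + 12.953 ≈ 230.21 MBq.

230 MBq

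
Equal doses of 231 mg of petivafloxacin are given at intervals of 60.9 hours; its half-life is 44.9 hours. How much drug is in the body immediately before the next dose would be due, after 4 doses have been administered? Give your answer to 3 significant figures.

145 mg

The 4 doses were given 243.6, 182.7, 121.8, 60.9 hours ago.
Total = 231·(1/2)^(243.6/44.9) + 231·(1/2)^(182.7/44.9) + 231·(1/2)^(121.8/44.9) + 231·(1/2)^(60.9/44.9)
      = 5.3754 + 13.763 + 35.238 + 90.222 ≈ 144.6 mg.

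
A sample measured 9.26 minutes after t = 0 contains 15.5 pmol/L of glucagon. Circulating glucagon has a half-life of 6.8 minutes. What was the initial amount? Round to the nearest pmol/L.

40 pmol/L

Number of half-lives elapsed: n = 9.26/6.8 ≈ 1.3618.
A₀ = A × 2^n = 15.5 × 2^1.3618 = 15.5 × 2.57 ≈ 39.835 pmol/L.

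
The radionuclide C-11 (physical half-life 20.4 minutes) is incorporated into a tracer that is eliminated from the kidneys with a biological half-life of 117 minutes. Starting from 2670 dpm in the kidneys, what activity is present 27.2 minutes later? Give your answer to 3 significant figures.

902 dpm

1/t_eff = 1/t_phys + 1/t_biol = 1/20.4 + 1/117 = 0.057567 per minute.
t_eff = 20.4 × 117 / (20.4 + 117) ≈ 17.371 minutes.
Remaining = 2670 × (1/2)^(27.2/17.371) = 2670 × (1/2)^1.5658 ≈ 901.89 dpm.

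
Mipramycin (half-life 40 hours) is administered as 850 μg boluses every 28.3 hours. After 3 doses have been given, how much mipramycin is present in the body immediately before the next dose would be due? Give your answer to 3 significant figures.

The 3 doses were given 84.9, 56.6, 28.3 hours ago.
Total = 850·(1/2)^(84.9/40) + 850·(1/2)^(56.6/40) + 850·(1/2)^(28.3/40)
      = 195.2 + 318.76 + 520.52 ≈ 1034.5 μg.

1030 μg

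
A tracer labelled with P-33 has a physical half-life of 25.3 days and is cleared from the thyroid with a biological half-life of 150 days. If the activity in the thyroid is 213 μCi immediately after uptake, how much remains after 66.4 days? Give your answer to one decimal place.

1/t_eff = 1/t_phys + 1/t_biol = 1/25.3 + 1/150 = 0.046192 per day.
t_eff = 25.3 × 150 / (25.3 + 150) ≈ 21.649 days.
Remaining = 213 × (1/2)^(66.4/21.649) = 213 × (1/2)^3.0672 ≈ 25.414 μCi.

25.4 μCi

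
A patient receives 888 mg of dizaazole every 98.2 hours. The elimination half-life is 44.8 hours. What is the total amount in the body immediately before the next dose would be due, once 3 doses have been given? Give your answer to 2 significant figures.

250 mg

The 3 doses were given 294.6, 196.4, 98.2 hours ago.
Total = 888·(1/2)^(294.6/44.8) + 888·(1/2)^(196.4/44.8) + 888·(1/2)^(98.2/44.8)
      = 9.3083 + 42.532 + 194.34 ≈ 246.18 mg.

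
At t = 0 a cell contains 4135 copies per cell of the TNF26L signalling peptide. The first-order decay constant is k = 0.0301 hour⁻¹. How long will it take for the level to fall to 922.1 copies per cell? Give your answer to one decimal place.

t½ = ln 2 / k = 0.69315 / 0.0301 ≈ 23.028 hours.
Fraction remaining = 922.1/4135 ≈ 0.223.
n = log₂(4135/922.1) = ln(4.4843)/ln 2 ≈ 2.1649 half-lives.
t = n × t½ = 2.1649 × 23.028 ≈ 49.853 hours.

49.9 hours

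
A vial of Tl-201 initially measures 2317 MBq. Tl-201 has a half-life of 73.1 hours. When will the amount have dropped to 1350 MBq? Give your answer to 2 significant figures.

Fraction remaining = 1350/2317 ≈ 0.58265.
n = log₂(2317/1350) = ln(1.7163)/ln 2 ≈ 0.7793 half-lives.
t = n × t½ = 0.7793 × 73.1 ≈ 56.967 hours.

57 hours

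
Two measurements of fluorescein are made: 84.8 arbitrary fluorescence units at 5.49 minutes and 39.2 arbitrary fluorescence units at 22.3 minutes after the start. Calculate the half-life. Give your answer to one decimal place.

Over Δt = 22.3 − 5.49 = 16.81 minutes, the level fell by a factor of 84.8/39.2 ≈ 2.1633.
n = log₂(2.1633) ≈ 1.1132 half-lives, so t½ = 16.81/1.1132 ≈ 15.1 minutes.

15.1 minutes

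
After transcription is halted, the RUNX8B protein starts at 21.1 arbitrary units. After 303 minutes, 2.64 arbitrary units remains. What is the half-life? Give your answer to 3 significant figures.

101 minutes

A/A₀ = 2.64/21.1 ≈ 0.12512.
n = log₂(7.9924) ≈ 2.9986 half-lives elapsed in 303 minutes.
t½ = 303/2.9986 ≈ 101.05 minutes.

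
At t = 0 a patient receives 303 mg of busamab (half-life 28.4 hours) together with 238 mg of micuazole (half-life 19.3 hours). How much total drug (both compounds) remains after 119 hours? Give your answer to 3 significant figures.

19.9 mg

busamab: 303 × (1/2)^(119/28.4) = 303 × (1/2)^4.1901 ≈ 16.599 mg.
micuazole: 238 × (1/2)^(119/19.3) = 238 × (1/2)^6.1658 ≈ 3.315 mg.
Total = 16.599 + 3.315 ≈ 19.914 mg.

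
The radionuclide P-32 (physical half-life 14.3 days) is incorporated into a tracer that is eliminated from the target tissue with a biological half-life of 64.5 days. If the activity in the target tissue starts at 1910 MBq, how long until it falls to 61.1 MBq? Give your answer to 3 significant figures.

58.1 days

1/t_eff = 1/t_phys + 1/t_biol = 1/14.3 + 1/64.5 = 0.085434 per day.
t_eff = 14.3 × 64.5 / (14.3 + 64.5) ≈ 11.705 days.
n = log₂(1910/61.1) ≈ 4.9663; t = 4.9663 × 11.705 ≈ 58.13 days.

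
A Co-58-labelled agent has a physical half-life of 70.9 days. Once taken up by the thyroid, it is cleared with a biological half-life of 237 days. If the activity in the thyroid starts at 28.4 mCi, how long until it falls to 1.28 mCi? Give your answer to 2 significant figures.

240 days

1/t_eff = 1/t_phys + 1/t_biol = 1/70.9 + 1/237 = 0.018324 per day.
t_eff = 70.9 × 237 / (70.9 + 237) ≈ 54.574 days.
n = log₂(28.4/1.28) ≈ 4.4717; t = 4.4717 × 54.574 ≈ 244.04 days.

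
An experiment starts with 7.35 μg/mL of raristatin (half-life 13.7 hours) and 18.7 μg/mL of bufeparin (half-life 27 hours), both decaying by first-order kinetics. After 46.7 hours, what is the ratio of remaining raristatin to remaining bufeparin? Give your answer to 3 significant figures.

0.123

raristatin: 7.35 × (1/2)^(46.7/13.7) = 7.35 × (1/2)^3.4088 ≈ 0.69207 μg/mL.
bufeparin: 18.7 × (1/2)^(46.7/27) = 18.7 × (1/2)^1.7296 ≈ 5.6386 μg/mL.
Ratio ≈ 0.69207 / 5.6386 ≈ 0.12274.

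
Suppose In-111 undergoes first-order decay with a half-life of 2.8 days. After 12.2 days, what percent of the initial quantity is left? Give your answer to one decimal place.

4.9%

n = 12.2/2.8 ≈ 4.3571 half-lives.
Fraction remaining = (1/2)^4.3571 ≈ 0.048794, i.e. 4.8794%.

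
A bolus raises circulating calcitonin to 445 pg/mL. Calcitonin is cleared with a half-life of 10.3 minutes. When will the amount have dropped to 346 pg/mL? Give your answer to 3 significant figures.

Fraction remaining = 346/445 ≈ 0.77753.
n = log₂(445/346) = ln(1.2861)/ln 2 ≈ 0.36303 half-lives.
t = n × t½ = 0.36303 × 10.3 ≈ 3.7392 minutes.

3.74 minutes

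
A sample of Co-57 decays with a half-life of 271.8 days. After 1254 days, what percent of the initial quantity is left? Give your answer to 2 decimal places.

n = 1254/271.8 ≈ 4.6137 half-lives.
Fraction remaining = (1/2)^4.6137 ≈ 0.040845, i.e. 4.0845%.

4.08%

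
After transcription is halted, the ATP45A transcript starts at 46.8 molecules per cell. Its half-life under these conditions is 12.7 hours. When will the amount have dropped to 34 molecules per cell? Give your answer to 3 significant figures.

5.85 hours

Fraction remaining = 34/46.8 ≈ 0.7265.
n = log₂(46.8/34) = ln(1.3765)/ln 2 ≈ 0.46097 half-lives.
t = n × t½ = 0.46097 × 12.7 ≈ 5.8544 hours.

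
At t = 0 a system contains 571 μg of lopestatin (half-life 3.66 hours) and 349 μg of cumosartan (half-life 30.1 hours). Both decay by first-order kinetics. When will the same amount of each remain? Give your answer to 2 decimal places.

Set 571·(1/2)^(t/3.66) = 349·(1/2)^(t/30.1).
Taking log₂: log₂(571/349) = t·(1/3.66 − 1/30.1).
log₂(1.6361) = 0.71026; 1/3.66 − 1/30.1 = 0.24.
t = 0.71026 / 0.24 ≈ 2.9594 hours.

2.96 hours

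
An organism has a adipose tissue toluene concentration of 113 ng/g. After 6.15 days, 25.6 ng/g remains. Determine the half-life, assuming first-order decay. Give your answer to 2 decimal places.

A/A₀ = 25.6/113 ≈ 0.22655.
n = log₂(4.4141) ≈ 2.1421 half-lives elapsed in 6.15 days.
t½ = 6.15/2.1421 ≈ 2.871 days.

2.87 days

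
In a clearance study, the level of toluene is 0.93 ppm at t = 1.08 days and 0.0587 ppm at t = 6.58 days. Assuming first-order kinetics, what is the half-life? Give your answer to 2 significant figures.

1.4 days

Over Δt = 6.58 − 1.08 = 5.5 days, the level fell by a factor of 0.93/0.0587 ≈ 15.843.
n = log₂(15.843) ≈ 3.9858 half-lives, so t½ = 5.5/3.9858 ≈ 1.3799 days.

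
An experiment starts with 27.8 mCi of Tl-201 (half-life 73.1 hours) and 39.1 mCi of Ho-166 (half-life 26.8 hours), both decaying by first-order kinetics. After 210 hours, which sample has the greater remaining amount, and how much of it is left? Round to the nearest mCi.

Tl-201, 4 mCi

Tl-201: 27.8 × (1/2)^2.8728 ≈ 3.7954 mCi.
Ho-166: 39.1 × (1/2)^7.8358 ≈ 0.17114 mCi.
Tl-201 has more remaining, at ≈ 3.7954 mCi.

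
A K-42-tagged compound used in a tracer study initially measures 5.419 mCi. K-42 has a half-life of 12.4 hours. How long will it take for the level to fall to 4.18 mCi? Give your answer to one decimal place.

Fraction remaining = 4.18/5.419 ≈ 0.77136.
n = log₂(5.419/4.18) = ln(1.2964)/ln 2 ≈ 0.37452 half-lives.
t = n × t½ = 0.37452 × 12.4 ≈ 4.6441 hours.

4.6 hours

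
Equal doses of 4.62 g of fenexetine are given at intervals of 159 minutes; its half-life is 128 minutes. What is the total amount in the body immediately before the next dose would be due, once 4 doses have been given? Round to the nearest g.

3 g

The 4 doses were given 636, 477, 318, 159 minutes ago.
Total = 4.62·(1/2)^(636/128) + 4.62·(1/2)^(477/128) + 4.62·(1/2)^(318/128) + 4.62·(1/2)^(159/128)
      = 0.14754 + 0.34901 + 0.8256 + 1.953 ≈ 3.2752 g.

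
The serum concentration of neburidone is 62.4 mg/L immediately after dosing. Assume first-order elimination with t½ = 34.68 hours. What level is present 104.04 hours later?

Elapsed time is 3 half-lives (104.04/34.68).
Each half-life halves the amount: 62.4 × (1/2)^3 = 62.4/8 = 7.8 mg/L.

7.8 mg/L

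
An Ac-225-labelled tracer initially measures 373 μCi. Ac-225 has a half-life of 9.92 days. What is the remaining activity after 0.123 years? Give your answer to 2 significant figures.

16 μCi

Convert the elapsed time: 0.123 years = 44.895 days.
Number of half-lives: n = 44.895/9.92 ≈ 4.5257.
Remaining = 373 × (1/2)^4.5257 = 373 × 0.043414 ≈ 16.193 μCi.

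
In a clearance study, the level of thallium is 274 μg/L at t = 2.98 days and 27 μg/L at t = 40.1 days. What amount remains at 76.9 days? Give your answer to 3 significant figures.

Over Δt = 40.1 − 2.98 = 37.12 days, the level fell by a factor of 274/27 ≈ 10.148.
n = log₂(10.148) ≈ 3.3431 half-lives, so t½ = 37.12/3.3431 ≈ 11.103 days.
From t = 40.1 to t = 76.9: 27 × (1/2)^((76.9−40.1)/11.103) ≈ 2.7143 μg/L.

2.71 μg/L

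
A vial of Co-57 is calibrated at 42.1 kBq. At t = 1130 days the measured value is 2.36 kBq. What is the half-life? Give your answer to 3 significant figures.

272 days

A/A₀ = 2.36/42.1 ≈ 0.056057.
n = log₂(17.839) ≈ 4.157 half-lives elapsed in 1130 days.
t½ = 1130/4.157 ≈ 271.83 days.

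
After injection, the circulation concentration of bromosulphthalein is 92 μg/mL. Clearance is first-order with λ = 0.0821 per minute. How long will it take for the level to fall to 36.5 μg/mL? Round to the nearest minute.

11 minutes

t½ = ln 2 / λ = 0.69315 / 0.0821 ≈ 8.4427 minutes.
Fraction remaining = 36.5/92 ≈ 0.39674.
n = log₂(92/36.5) = ln(2.5205)/ln 2 ≈ 1.3337 half-lives.
t = n × t½ = 1.3337 × 8.4427 ≈ 11.26 minutes.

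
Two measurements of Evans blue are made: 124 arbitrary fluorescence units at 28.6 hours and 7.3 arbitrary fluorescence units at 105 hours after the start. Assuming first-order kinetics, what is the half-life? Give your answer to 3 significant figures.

Over Δt = 105 − 28.6 = 76.4 hours, the level fell by a factor of 124/7.3 ≈ 16.986.
n = log₂(16.986) ≈ 4.0863 half-lives, so t½ = 76.4/4.0863 ≈ 18.697 hours.

18.7 hours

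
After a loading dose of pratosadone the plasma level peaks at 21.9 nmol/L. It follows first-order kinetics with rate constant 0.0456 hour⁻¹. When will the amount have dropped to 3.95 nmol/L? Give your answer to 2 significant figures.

t½ = ln 2 / λ = 0.69315 / 0.0456 ≈ 15.201 hours.
Fraction remaining = 3.95/21.9 ≈ 0.18037.
n = log₂(21.9/3.95) = ln(5.5443)/ln 2 ≈ 2.471 half-lives.
t = n × t½ = 2.471 × 15.201 ≈ 37.561 hours.

38 hours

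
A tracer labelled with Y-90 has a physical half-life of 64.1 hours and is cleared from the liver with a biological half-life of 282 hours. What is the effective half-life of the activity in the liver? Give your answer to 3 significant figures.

52.2 hours

1/t_eff = 1/t_phys + 1/t_biol = 1/64.1 + 1/282 = 0.019147 per hour.
t_eff = 64.1 × 282 / (64.1 + 282) ≈ 52.228 hours.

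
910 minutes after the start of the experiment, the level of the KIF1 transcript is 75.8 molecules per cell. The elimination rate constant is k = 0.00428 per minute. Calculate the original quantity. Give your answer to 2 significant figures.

3700 molecules per cell

t½ = ln 2 / k = 0.69315 / 0.00428 ≈ 161.95 minutes.
Number of half-lives elapsed: n = 910/161.95 ≈ 5.619.
A₀ = A × 2^n = 75.8 × 2^5.619 = 75.8 × 49.146 ≈ 3725.3 molecules per cell.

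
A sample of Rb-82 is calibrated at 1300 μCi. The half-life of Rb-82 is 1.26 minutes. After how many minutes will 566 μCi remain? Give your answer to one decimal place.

Fraction remaining = 566/1300 ≈ 0.43538.
n = log₂(1300/566) = ln(2.2968)/ln 2 ≈ 1.1996 half-lives.
t = n × t½ = 1.1996 × 1.26 ≈ 1.5115 minutes.

1.5 minutes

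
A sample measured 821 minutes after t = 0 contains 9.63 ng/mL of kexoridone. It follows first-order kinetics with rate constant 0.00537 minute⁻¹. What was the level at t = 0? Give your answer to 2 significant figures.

t½ = ln 2 / k = 0.69315 / 0.00537 ≈ 129.08 minutes.
Number of half-lives elapsed: n = 821/129.08 ≈ 6.3605.
A₀ = A × 2^n = 9.63 × 2^6.3605 = 9.63 × 82.168 ≈ 791.28 ng/mL.

790 ng/mL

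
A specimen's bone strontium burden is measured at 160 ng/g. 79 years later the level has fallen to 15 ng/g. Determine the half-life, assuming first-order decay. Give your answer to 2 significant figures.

A/A₀ = 15/160 ≈ 0.09375.
n = log₂(10.667) ≈ 3.415 half-lives elapsed in 79 years.
t½ = 79/3.415 ≈ 23.133 years.

23 years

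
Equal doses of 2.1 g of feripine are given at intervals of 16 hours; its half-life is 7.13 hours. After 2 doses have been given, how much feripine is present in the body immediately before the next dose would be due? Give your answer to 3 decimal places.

The 2 doses were given 32, 16 hours ago.
Total = 2.1·(1/2)^(32/7.13) + 2.1·(1/2)^(16/7.13)
      = 0.093578 + 0.4433 ≈ 0.53688 g.

0.537 g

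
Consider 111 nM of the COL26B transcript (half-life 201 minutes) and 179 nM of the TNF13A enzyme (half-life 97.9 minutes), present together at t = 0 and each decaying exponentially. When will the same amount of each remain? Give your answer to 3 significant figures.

132 minutes

Set 111·(1/2)^(t/201) = 179·(1/2)^(t/97.9).
Taking log₂: log₂(111/179) = t·(1/201 − 1/97.9).
log₂(0.62011) = -0.6894; 1/201 − 1/97.9 = -0.0052394.
t = -0.6894 / -0.0052394 ≈ 131.58 minutes.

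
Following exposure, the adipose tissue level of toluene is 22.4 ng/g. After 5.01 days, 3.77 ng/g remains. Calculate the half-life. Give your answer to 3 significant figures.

1.95 days

A/A₀ = 3.77/22.4 ≈ 0.1683.
n = log₂(5.9416) ≈ 2.5709 half-lives elapsed in 5.01 days.
t½ = 5.01/2.5709 ≈ 1.9488 days.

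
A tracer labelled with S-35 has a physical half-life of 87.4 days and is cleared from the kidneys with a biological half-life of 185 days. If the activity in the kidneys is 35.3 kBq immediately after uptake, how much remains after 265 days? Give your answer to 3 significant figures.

1.60 kBq

1/t_eff = 1/t_phys + 1/t_biol = 1/87.4 + 1/185 = 0.016847 per day.
t_eff = 87.4 × 185 / (87.4 + 185) ≈ 59.358 days.
Remaining = 35.3 × (1/2)^(265/59.358) = 35.3 × (1/2)^4.4645 ≈ 1.599 kBq.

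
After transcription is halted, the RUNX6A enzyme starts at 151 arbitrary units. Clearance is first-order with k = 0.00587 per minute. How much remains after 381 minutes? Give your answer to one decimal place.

16.1 arbitrary units

t½ = ln 2 / k = 0.69315 / 0.00587 ≈ 118.08 minutes.
Number of half-lives: n = 381/118.08 ≈ 3.2265.
Remaining = 151 × (1/2)^3.2265 = 151 × 0.10683 ≈ 16.132 arbitrary units.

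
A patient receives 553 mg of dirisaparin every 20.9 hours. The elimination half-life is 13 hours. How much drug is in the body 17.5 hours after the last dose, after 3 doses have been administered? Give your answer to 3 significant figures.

The 3 doses were given 59.3, 38.4, 17.5 hours ago.
Total = 553·(1/2)^(59.3/13) + 553·(1/2)^(38.4/13) + 553·(1/2)^(17.5/13)
      = 23.419 + 71.372 + 217.52 ≈ 312.31 mg.

312 mg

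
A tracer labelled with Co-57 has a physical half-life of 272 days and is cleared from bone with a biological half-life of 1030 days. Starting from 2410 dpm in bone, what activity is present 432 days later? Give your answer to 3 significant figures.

1/t_eff = 1/t_phys + 1/t_biol = 1/272 + 1/1030 = 0.0046473 per day.
t_eff = 272 × 1030 / (272 + 1030) ≈ 215.18 days.
Remaining = 2410 × (1/2)^(432/215.18) = 2410 × (1/2)^2.0077 ≈ 599.31 dpm.

599 dpm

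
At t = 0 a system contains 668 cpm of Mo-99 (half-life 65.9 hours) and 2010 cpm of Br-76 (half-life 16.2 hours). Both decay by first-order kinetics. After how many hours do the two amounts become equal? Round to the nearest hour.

Set 668·(1/2)^(t/65.9) = 2010·(1/2)^(t/16.2).
Taking log₂: log₂(668/2010) = t·(1/65.9 − 1/16.2).
log₂(0.33234) = -1.5893; 1/65.9 − 1/16.2 = -0.046554.
t = -1.5893 / -0.046554 ≈ 34.138 hours.

34 hours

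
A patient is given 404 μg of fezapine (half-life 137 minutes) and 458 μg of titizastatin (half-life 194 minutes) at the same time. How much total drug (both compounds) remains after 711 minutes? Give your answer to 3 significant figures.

fezapine: 404 × (1/2)^(711/137) = 404 × (1/2)^5.1898 ≈ 11.069 μg.
titizastatin: 458 × (1/2)^(711/194) = 458 × (1/2)^3.6649 ≈ 36.108 μg.
Total = 11.069 + 36.108 ≈ 47.177 μg.

47.2 μg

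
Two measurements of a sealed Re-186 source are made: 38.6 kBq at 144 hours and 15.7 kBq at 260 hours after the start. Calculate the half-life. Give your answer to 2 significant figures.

Over Δt = 260 − 144 = 116 hours, the level fell by a factor of 38.6/15.7 ≈ 2.4586.
n = log₂(2.4586) ≈ 1.2978 half-lives, so t½ = 116/1.2978 ≈ 89.38 hours.

89 hours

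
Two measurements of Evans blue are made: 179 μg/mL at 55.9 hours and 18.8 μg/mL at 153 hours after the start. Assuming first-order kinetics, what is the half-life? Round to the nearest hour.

Over Δt = 153 − 55.9 = 97.1 hours, the level fell by a factor of 179/18.8 ≈ 9.5213.
n = log₂(9.5213) ≈ 3.2512 half-lives, so t½ = 97.1/3.2512 ≈ 29.866 hours.

30 hours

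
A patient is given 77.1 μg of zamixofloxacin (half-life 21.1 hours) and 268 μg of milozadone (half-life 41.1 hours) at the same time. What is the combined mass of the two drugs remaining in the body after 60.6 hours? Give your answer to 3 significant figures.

zamixofloxacin: 77.1 × (1/2)^(60.6/21.1) = 77.1 × (1/2)^2.872 ≈ 10.531 μg.
milozadone: 268 × (1/2)^(60.6/41.1) = 268 × (1/2)^1.4745 ≈ 96.445 μg.
Total = 10.531 + 96.445 ≈ 106.98 μg.

107 μg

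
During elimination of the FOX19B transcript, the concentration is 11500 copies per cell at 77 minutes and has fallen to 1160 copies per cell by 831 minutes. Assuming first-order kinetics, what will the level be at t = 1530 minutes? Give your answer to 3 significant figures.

Over Δt = 831 − 77 = 754 minutes, the level fell by a factor of 11500/1160 ≈ 9.9138.
n = log₂(9.9138) ≈ 3.3094 half-lives, so t½ = 754/3.3094 ≈ 227.83 minutes.
From t = 831 to t = 1530: 1160 × (1/2)^((1530−831)/227.83) ≈ 138.32 copies per cell.

138 copies per cell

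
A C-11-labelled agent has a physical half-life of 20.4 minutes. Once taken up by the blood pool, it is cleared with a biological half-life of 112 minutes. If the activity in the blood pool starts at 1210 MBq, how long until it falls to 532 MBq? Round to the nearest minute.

1/t_eff = 1/t_phys + 1/t_biol = 1/20.4 + 1/112 = 0.057948 per minute.
t_eff = 20.4 × 112 / (20.4 + 112) ≈ 17.257 minutes.
n = log₂(1210/532) ≈ 1.1855; t = 1.1855 × 17.257 ≈ 20.458 minutes.

20 minutes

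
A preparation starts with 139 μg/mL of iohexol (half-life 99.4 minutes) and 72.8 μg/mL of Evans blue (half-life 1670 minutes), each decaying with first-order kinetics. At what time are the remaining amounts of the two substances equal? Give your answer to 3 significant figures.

Set 139·(1/2)^(t/99.4) = 72.8·(1/2)^(t/1670).
Taking log₂: log₂(139/72.8) = t·(1/99.4 − 1/1670).
log₂(1.9093) = 0.93307; 1/99.4 − 1/1670 = 0.0094616.
t = 0.93307 / 0.0094616 ≈ 98.617 minutes.

98.6 minutes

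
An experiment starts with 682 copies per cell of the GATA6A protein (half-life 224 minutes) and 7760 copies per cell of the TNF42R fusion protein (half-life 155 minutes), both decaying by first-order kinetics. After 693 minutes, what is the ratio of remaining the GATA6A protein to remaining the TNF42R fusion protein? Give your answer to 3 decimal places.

GATA6A protein: 682 × (1/2)^(693/224) = 682 × (1/2)^3.0938 ≈ 79.886 copies per cell.
TNF42R fusion protein: 7760 × (1/2)^(693/155) = 7760 × (1/2)^4.471 ≈ 349.92 copies per cell.
Ratio ≈ 79.886 / 349.92 ≈ 0.2283.

0.228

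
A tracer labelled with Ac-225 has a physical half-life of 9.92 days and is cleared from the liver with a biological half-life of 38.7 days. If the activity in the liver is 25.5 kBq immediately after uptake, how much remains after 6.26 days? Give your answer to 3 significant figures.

1/t_eff = 1/t_phys + 1/t_biol = 1/9.92 + 1/38.7 = 0.12665 per day.
t_eff = 9.92 × 38.7 / (9.92 + 38.7) ≈ 7.896 days.
Remaining = 25.5 × (1/2)^(6.26/7.896) = 25.5 × (1/2)^0.79281 ≈ 14.719 kBq.

14.7 kBq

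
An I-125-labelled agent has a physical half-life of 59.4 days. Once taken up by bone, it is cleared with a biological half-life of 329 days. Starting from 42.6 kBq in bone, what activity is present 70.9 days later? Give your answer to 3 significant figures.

1/t_eff = 1/t_phys + 1/t_biol = 1/59.4 + 1/329 = 0.019875 per day.
t_eff = 59.4 × 329 / (59.4 + 329) ≈ 50.316 days.
Remaining = 42.6 × (1/2)^(70.9/50.316) = 42.6 × (1/2)^1.4091 ≈ 16.041 kBq.

16.0 kBq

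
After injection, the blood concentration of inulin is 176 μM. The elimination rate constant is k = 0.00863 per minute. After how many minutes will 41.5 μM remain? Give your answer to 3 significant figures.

t½ = ln 2 / k = 0.69315 / 0.00863 ≈ 80.318 minutes.
Fraction remaining = 41.5/176 ≈ 0.2358.
n = log₂(176/41.5) = ln(4.241)/ln 2 ≈ 2.0844 half-lives.
t = n × t½ = 2.0844 × 80.318 ≈ 167.41 minutes.

167 minutes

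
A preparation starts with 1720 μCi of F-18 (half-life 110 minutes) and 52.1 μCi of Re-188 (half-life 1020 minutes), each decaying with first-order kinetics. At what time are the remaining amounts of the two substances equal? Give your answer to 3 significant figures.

Set 1720·(1/2)^(t/110) = 52.1·(1/2)^(t/1020).
Taking log₂: log₂(1720/52.1) = t·(1/110 − 1/1020).
log₂(33.013) = 5.045; 1/110 − 1/1020 = 0.0081105.
t = 5.045 / 0.0081105 ≈ 622.03 minutes.

622 minutes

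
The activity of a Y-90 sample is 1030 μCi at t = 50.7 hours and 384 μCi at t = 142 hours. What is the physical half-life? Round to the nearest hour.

64 hours

Over Δt = 142 − 50.7 = 91.3 hours, the level fell by a factor of 1030/384 ≈ 2.6823.
n = log₂(2.6823) ≈ 1.4235 half-lives, so t½ = 91.3/1.4235 ≈ 64.139 hours.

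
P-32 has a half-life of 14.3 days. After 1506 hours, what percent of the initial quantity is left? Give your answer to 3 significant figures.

1506 hours = 62.75 days.
n = 62.75/14.3 ≈ 4.3881 half-lives.
Fraction remaining = (1/2)^4.3881 ≈ 0.047758, i.e. 4.7758%.

4.78%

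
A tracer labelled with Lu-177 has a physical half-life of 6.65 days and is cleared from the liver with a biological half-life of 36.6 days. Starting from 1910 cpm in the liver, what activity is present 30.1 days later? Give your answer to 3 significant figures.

46.9 cpm

1/t_eff = 1/t_phys + 1/t_biol = 1/6.65 + 1/36.6 = 0.1777 per day.
t_eff = 6.65 × 36.6 / (6.65 + 36.6) ≈ 5.6275 days.
Remaining = 1910 × (1/2)^(30.1/5.6275) = 1910 × (1/2)^5.3487 ≈ 46.871 cpm.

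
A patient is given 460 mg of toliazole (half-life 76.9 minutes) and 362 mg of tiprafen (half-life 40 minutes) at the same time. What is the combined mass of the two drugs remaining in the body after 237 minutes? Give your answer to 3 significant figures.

60.3 mg

toliazole: 460 × (1/2)^(237/76.9) = 460 × (1/2)^3.0819 ≈ 54.326 mg.
tiprafen: 362 × (1/2)^(237/40) = 362 × (1/2)^5.925 ≈ 5.9581 mg.
Total = 54.326 + 5.9581 ≈ 60.284 mg.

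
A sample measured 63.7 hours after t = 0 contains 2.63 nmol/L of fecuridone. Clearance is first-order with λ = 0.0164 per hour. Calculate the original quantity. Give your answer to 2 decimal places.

t½ = ln 2 / λ = 0.69315 / 0.0164 ≈ 42.265 hours.
Number of half-lives elapsed: n = 63.7/42.265 ≈ 1.5072.
A₀ = A × 2^n = 2.63 × 2^1.5072 = 2.63 × 2.8425 ≈ 7.4757 nmol/L.

7.48 nmol/L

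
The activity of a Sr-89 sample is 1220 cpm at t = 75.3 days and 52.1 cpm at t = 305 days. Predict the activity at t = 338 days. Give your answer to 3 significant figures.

Over Δt = 305 − 75.3 = 229.7 days, the level fell by a factor of 1220/52.1 ≈ 23.417.
n = log₂(23.417) ≈ 4.5495 half-lives, so t½ = 229.7/4.5495 ≈ 50.49 days.
From t = 305 to t = 338: 52.1 × (1/2)^((338−305)/50.49) ≈ 33.12 cpm.

33.1 cpm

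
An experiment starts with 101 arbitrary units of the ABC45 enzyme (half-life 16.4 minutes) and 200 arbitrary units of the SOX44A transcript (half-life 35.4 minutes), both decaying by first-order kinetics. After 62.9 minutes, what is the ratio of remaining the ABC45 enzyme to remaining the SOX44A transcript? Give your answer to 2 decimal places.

ABC45 enzyme: 101 × (1/2)^(62.9/16.4) = 101 × (1/2)^3.8354 ≈ 7.0756 arbitrary units.
SOX44A transcript: 200 × (1/2)^(62.9/35.4) = 200 × (1/2)^1.7768 ≈ 58.365 arbitrary units.
Ratio ≈ 7.0756 / 58.365 ≈ 0.12123.

0.12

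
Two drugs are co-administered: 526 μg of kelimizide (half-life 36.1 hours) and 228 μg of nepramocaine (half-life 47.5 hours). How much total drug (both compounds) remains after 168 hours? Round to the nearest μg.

41 μg

kelimizide: 526 × (1/2)^(168/36.1) = 526 × (1/2)^4.6537 ≈ 20.896 μg.
nepramocaine: 228 × (1/2)^(168/47.5) = 228 × (1/2)^3.5368 ≈ 19.644 μg.
Total = 20.896 + 19.644 ≈ 40.541 μg.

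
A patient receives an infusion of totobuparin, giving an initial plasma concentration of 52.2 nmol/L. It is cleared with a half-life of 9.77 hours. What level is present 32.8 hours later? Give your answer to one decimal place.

Number of half-lives: n = 32.8/9.77 ≈ 3.3572.
Remaining = 52.2 × (1/2)^3.3572 = 52.2 × 0.097584 ≈ 5.0939 nmol/L.

5.1 nmol/L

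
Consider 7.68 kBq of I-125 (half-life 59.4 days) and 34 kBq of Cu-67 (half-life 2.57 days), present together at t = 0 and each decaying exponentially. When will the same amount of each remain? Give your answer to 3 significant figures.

Set 7.68·(1/2)^(t/59.4) = 34·(1/2)^(t/2.57).
Taking log₂: log₂(7.68/34) = t·(1/59.4 − 1/2.57).
log₂(0.22588) = -2.1464; 1/59.4 − 1/2.57 = -0.37227.
t = -2.1464 / -0.37227 ≈ 5.7656 days.

5.77 days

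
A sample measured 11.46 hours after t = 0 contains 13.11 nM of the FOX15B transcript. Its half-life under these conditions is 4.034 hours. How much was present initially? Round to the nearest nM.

94 nM

Number of half-lives elapsed: n = 11.46/4.034 ≈ 2.8409.
A₀ = A × 2^n = 13.11 × 2^2.8409 = 13.11 × 7.1644 ≈ 93.926 nM.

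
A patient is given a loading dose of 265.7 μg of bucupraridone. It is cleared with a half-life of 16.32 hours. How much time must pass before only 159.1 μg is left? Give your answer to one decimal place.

12.1 hours

Fraction remaining = 159.1/265.7 ≈ 0.5988.
n = log₂(265.7/159.1) = ln(1.67)/ln 2 ≈ 0.73986 half-lives.
t = n × t½ = 0.73986 × 16.32 ≈ 12.075 hours.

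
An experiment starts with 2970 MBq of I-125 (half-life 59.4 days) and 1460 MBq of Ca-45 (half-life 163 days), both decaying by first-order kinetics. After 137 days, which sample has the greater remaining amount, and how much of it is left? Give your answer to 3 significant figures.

I-125: 2970 × (1/2)^2.3064 ≈ 600.43 MBq.
Ca-45: 1460 × (1/2)^0.84049 ≈ 815.34 MBq.
Ca-45 has more remaining, at ≈ 815.34 MBq.

Ca-45, 815 MBq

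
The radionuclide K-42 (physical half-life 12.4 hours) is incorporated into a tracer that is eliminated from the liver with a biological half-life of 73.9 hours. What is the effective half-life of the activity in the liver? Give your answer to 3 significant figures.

10.6 hours

1/t_eff = 1/t_phys + 1/t_biol = 1/12.4 + 1/73.9 = 0.094177 per hour.
t_eff = 12.4 × 73.9 / (12.4 + 73.9) ≈ 10.618 hours.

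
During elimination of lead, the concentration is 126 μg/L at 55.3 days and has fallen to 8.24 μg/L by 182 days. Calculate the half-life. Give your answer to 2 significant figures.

32 days

Over Δt = 182 − 55.3 = 126.7 days, the level fell by a factor of 126/8.24 ≈ 15.291.
n = log₂(15.291) ≈ 3.9346 half-lives, so t½ = 126.7/3.9346 ≈ 32.201 days.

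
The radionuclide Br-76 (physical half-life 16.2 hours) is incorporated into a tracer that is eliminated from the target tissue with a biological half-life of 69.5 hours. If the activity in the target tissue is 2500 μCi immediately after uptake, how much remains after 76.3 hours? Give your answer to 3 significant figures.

1/t_eff = 1/t_phys + 1/t_biol = 1/16.2 + 1/69.5 = 0.076117 per hour.
t_eff = 16.2 × 69.5 / (16.2 + 69.5) ≈ 13.138 hours.
Remaining = 2500 × (1/2)^(76.3/13.138) = 2500 × (1/2)^5.8077 ≈ 44.632 μCi.

44.6 μCi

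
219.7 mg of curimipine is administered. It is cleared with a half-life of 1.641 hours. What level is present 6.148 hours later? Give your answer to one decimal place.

Number of half-lives: n = 6.148/1.641 ≈ 3.7465.
Remaining = 219.7 × (1/2)^3.7465 = 219.7 × 0.074506 ≈ 16.369 mg.

16.4 mg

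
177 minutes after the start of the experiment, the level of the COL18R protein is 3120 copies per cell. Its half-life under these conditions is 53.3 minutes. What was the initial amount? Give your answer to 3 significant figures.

Number of half-lives elapsed: n = 177/53.3 ≈ 3.3208.
A₀ = A × 2^n = 3120 × 2^3.3208 = 3120 × 9.9924 ≈ 31176 copies per cell.

31200 copies per cell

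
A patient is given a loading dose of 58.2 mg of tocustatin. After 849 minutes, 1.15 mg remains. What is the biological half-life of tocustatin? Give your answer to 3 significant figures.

A/A₀ = 1.15/58.2 ≈ 0.019759.
n = log₂(50.609) ≈ 5.6613 half-lives elapsed in 849 minutes.
t½ = 849/5.6613 ≈ 149.97 minutes.

150 minutes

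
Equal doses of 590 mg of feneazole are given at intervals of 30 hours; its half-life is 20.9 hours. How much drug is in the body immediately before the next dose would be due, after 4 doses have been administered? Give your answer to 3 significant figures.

The 4 doses were given 120, 90, 60, 30 hours ago.
Total = 590·(1/2)^(120/20.9) + 590·(1/2)^(90/20.9) + 590·(1/2)^(60/20.9) + 590·(1/2)^(30/20.9)
      = 11.027 + 29.823 + 80.659 + 218.15 ≈ 339.66 mg.

340 mg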